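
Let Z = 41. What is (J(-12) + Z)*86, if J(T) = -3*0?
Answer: 3526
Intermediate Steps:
J(T) = 0
(J(-12) + Z)*86 = (0 + 41)*86 = 41*86 = 3526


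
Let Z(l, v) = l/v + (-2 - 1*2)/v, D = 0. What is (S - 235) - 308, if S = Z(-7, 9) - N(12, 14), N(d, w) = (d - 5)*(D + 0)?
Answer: -4898/9 ≈ -544.22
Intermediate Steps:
Z(l, v) = -4/v + l/v (Z(l, v) = l/v + (-2 - 2)/v = l/v - 4/v = -4/v + l/v)
N(d, w) = 0 (N(d, w) = (d - 5)*(0 + 0) = (-5 + d)*0 = 0)
S = -11/9 (S = (-4 - 7)/9 - 1*0 = (1/9)*(-11) + 0 = -11/9 + 0 = -11/9 ≈ -1.2222)
(S - 235) - 308 = (-11/9 - 235) - 308 = -2126/9 - 308 = -4898/9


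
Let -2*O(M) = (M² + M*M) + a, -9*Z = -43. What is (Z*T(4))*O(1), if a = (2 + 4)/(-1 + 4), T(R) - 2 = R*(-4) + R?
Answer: 860/9 ≈ 95.556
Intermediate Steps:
Z = 43/9 (Z = -⅑*(-43) = 43/9 ≈ 4.7778)
T(R) = 2 - 3*R (T(R) = 2 + (R*(-4) + R) = 2 + (-4*R + R) = 2 - 3*R)
a = 2 (a = 6/3 = 6*(⅓) = 2)
O(M) = -1 - M² (O(M) = -((M² + M*M) + 2)/2 = -((M² + M²) + 2)/2 = -(2*M² + 2)/2 = -(2 + 2*M²)/2 = -1 - M²)
(Z*T(4))*O(1) = (43*(2 - 3*4)/9)*(-1 - 1*1²) = (43*(2 - 12)/9)*(-1 - 1*1) = ((43/9)*(-10))*(-1 - 1) = -430/9*(-2) = 860/9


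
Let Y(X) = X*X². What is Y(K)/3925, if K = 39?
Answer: 59319/3925 ≈ 15.113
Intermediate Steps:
Y(X) = X³
Y(K)/3925 = 39³/3925 = 59319*(1/3925) = 59319/3925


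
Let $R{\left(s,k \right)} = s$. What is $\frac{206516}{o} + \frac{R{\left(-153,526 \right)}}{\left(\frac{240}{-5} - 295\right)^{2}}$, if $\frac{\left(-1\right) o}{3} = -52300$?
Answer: $\frac{6068098796}{4614782025} \approx 1.3149$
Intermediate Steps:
$o = 156900$ ($o = \left(-3\right) \left(-52300\right) = 156900$)
$\frac{206516}{o} + \frac{R{\left(-153,526 \right)}}{\left(\frac{240}{-5} - 295\right)^{2}} = \frac{206516}{156900} - \frac{153}{\left(\frac{240}{-5} - 295\right)^{2}} = 206516 \cdot \frac{1}{156900} - \frac{153}{\left(240 \left(- \frac{1}{5}\right) - 295\right)^{2}} = \frac{51629}{39225} - \frac{153}{\left(-48 - 295\right)^{2}} = \frac{51629}{39225} - \frac{153}{\left(-343\right)^{2}} = \frac{51629}{39225} - \frac{153}{117649} = \frac{6068098796}{4614782025}$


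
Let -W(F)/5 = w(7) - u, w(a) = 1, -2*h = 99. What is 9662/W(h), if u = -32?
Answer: -9662/165 ≈ -58.558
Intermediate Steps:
h = -99/2 (h = -½*99 = -99/2 ≈ -49.500)
W(F) = -165 (W(F) = -5*(1 - 1*(-32)) = -5*(1 + 32) = -5*33 = -165)
9662/W(h) = 9662/(-165) = 9662*(-1/165) = -9662/165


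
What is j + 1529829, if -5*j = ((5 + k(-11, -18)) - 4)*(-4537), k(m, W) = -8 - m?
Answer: 7667293/5 ≈ 1.5335e+6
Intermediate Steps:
j = 18148/5 (j = -((5 + (-8 - 1*(-11))) - 4)*(-4537)/5 = -((5 + (-8 + 11)) - 4)*(-4537)/5 = -((5 + 3) - 4)*(-4537)/5 = -(8 - 4)*(-4537)/5 = -4*(-4537)/5 = -⅕*(-18148) = 18148/5 ≈ 3629.6)
j + 1529829 = 18148/5 + 1529829 = 7667293/5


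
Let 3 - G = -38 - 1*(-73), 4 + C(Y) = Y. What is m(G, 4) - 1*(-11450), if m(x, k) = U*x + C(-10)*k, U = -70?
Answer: 13634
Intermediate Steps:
C(Y) = -4 + Y
G = -32 (G = 3 - (-38 - 1*(-73)) = 3 - (-38 + 73) = 3 - 1*35 = 3 - 35 = -32)
m(x, k) = -70*x - 14*k (m(x, k) = -70*x + (-4 - 10)*k = -70*x - 14*k)
m(G, 4) - 1*(-11450) = (-70*(-32) - 14*4) - 1*(-11450) = (2240 - 56) + 11450 = 2184 + 11450 = 13634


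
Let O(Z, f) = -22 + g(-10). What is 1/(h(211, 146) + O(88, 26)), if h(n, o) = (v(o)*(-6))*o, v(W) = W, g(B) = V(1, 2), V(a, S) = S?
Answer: -1/127916 ≈ -7.8176e-6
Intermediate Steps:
g(B) = 2
O(Z, f) = -20 (O(Z, f) = -22 + 2 = -20)
h(n, o) = -6*o**2 (h(n, o) = (o*(-6))*o = (-6*o)*o = -6*o**2)
1/(h(211, 146) + O(88, 26)) = 1/(-6*146**2 - 20) = 1/(-6*21316 - 20) = 1/(-127896 - 20) = 1/(-127916) = -1/127916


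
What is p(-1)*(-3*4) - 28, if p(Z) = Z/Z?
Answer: -40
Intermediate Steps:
p(Z) = 1
p(-1)*(-3*4) - 28 = 1*(-3*4) - 28 = 1*(-12) - 28 = -12 - 28 = -40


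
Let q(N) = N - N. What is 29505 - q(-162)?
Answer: 29505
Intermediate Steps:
q(N) = 0
29505 - q(-162) = 29505 - 1*0 = 29505 + 0 = 29505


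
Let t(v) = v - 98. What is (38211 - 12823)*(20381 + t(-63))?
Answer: 513345360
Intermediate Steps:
t(v) = -98 + v
(38211 - 12823)*(20381 + t(-63)) = (38211 - 12823)*(20381 + (-98 - 63)) = 25388*(20381 - 161) = 25388*20220 = 513345360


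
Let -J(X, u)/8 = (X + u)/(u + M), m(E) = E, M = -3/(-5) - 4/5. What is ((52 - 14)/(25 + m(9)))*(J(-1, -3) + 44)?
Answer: 38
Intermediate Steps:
M = -⅕ (M = -3*(-⅕) - 4*⅕ = ⅗ - ⅘ = -⅕ ≈ -0.20000)
J(X, u) = -8*(X + u)/(-⅕ + u) (J(X, u) = -8*(X + u)/(u - ⅕) = -8*(X + u)/(-⅕ + u))
((52 - 14)/(25 + m(9)))*(J(-1, -3) + 44) = ((52 - 14)/(25 + 9))*(40*(-1*(-1) - 1*(-3))/(-1 + 5*(-3)) + 44) = (38/34)*(40*(1 + 3)/(-1 - 15) + 44) = (38*(1/34))*(40*4/(-16) + 44) = 19*(40*(-1/16)*4 + 44)/17 = 19*(-10 + 44)/17 = (19/17)*34 = 38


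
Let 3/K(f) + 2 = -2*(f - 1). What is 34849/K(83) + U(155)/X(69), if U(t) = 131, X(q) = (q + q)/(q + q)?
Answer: -5784541/3 ≈ -1.9282e+6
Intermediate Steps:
K(f) = -3/(2*f) (K(f) = 3/(-2 - 2*(f - 1)) = 3/(-2 - 2*(-1 + f)) = 3/(-2 + (2 - 2*f)) = 3/((-2*f)) = 3*(-1/(2*f)) = -3/(2*f))
X(q) = 1 (X(q) = (2*q)/((2*q)) = (2*q)*(1/(2*q)) = 1)
34849/K(83) + U(155)/X(69) = 34849/((-3/2/83)) + 131/1 = 34849/((-3/2*1/83)) + 131*1 = 34849/(-3/166) + 131 = 34849*(-166/3) + 131 = -5784934/3 + 131 = -5784541/3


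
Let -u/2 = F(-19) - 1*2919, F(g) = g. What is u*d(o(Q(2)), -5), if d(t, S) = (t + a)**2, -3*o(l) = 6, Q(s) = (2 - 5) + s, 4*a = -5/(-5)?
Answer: 71981/4 ≈ 17995.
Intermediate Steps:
u = 5876 (u = -2*(-19 - 1*2919) = -2*(-19 - 2919) = -2*(-2938) = 5876)
a = 1/4 (a = (-5/(-5))/4 = (-5*(-1/5))/4 = (1/4)*1 = 1/4 ≈ 0.25000)
Q(s) = -3 + s
o(l) = -2 (o(l) = -1/3*6 = -2)
d(t, S) = (1/4 + t)**2 (d(t, S) = (t + 1/4)**2 = (1/4 + t)**2)
u*d(o(Q(2)), -5) = 5876*((1 + 4*(-2))**2/16) = 5876*((1 - 8)**2/16) = 5876*((1/16)*(-7)**2) = 5876*((1/16)*49) = 5876*(49/16) = 71981/4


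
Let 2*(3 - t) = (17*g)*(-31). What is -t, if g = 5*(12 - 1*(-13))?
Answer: -65881/2 ≈ -32941.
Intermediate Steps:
g = 125 (g = 5*(12 + 13) = 5*25 = 125)
t = 65881/2 (t = 3 - 17*125*(-31)/2 = 3 - 2125*(-31)/2 = 3 - ½*(-65875) = 3 + 65875/2 = 65881/2 ≈ 32941.)
-t = -1*65881/2 = -65881/2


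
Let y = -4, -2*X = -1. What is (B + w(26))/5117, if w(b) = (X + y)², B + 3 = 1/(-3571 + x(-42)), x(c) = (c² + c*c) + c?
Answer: 3141/1739780 ≈ 0.0018054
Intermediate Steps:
X = ½ (X = -½*(-1) = ½ ≈ 0.50000)
x(c) = c + 2*c² (x(c) = (c² + c²) + c = 2*c² + c = c + 2*c²)
B = -256/85 (B = -3 + 1/(-3571 - 42*(1 + 2*(-42))) = -3 + 1/(-3571 - 42*(1 - 84)) = -3 + 1/(-3571 - 42*(-83)) = -3 + 1/(-3571 + 3486) = -3 + 1/(-85) = -3 - 1/85 = -256/85 ≈ -3.0118)
w(b) = 49/4 (w(b) = (½ - 4)² = (-7/2)² = 49/4)
(B + w(26))/5117 = (-256/85 + 49/4)/5117 = (3141/340)*(1/5117) = 3141/1739780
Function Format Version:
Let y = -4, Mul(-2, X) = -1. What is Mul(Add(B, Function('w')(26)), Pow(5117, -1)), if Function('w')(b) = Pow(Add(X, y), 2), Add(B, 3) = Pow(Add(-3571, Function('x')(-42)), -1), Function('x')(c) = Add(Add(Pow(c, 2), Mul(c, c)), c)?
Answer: Rational(3141, 1739780) ≈ 0.0018054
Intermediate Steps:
X = Rational(1, 2) (X = Mul(Rational(-1, 2), -1) = Rational(1, 2) ≈ 0.50000)
Function('x')(c) = Add(c, Mul(2, Pow(c, 2))) (Function('x')(c) = Add(Add(Pow(c, 2), Pow(c, 2)), c) = Add(Mul(2, Pow(c, 2)), c) = Add(c, Mul(2, Pow(c, 2))))
B = Rational(-256, 85) (B = Add(-3, Pow(Add(-3571, Mul(-42, Add(1, Mul(2, -42)))), -1)) = Add(-3, Pow(Add(-3571, Mul(-42, Add(1, -84))), -1)) = Add(-3, Pow(Add(-3571, Mul(-42, -83)), -1)) = Add(-3, Pow(Add(-3571, 3486), -1)) = Add(-3, Pow(-85, -1)) = Add(-3, Rational(-1, 85)) = Rational(-256, 85) ≈ -3.0118)
Function('w')(b) = Rational(49, 4) (Function('w')(b) = Pow(Add(Rational(1, 2), -4), 2) = Pow(Rational(-7, 2), 2) = Rational(49, 4))
Mul(Add(B, Function('w')(26)), Pow(5117, -1)) = Mul(Add(Rational(-256, 85), Rational(49, 4)), Pow(5117, -1)) = Mul(Rational(3141, 340), Rational(1, 5117)) = Rational(3141, 1739780)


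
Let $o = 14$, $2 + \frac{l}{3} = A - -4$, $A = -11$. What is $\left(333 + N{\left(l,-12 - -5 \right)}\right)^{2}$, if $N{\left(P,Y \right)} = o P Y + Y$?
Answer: $8832784$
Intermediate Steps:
$l = -27$ ($l = -6 + 3 \left(-11 - -4\right) = -6 + 3 \left(-11 + 4\right) = -6 + 3 \left(-7\right) = -6 - 21 = -27$)
$N{\left(P,Y \right)} = Y + 14 P Y$ ($N{\left(P,Y \right)} = 14 P Y + Y = Y + 14 P Y$)
$\left(333 + N{\left(l,-12 - -5 \right)}\right)^{2} = \left(333 + \left(-12 - -5\right) \left(1 + 14 \left(-27\right)\right)\right)^{2} = \left(333 + \left(-12 + 5\right) \left(1 - 378\right)\right)^{2} = \left(333 - -2639\right)^{2} = \left(333 + 2639\right)^{2} = 2972^{2} = 8832784$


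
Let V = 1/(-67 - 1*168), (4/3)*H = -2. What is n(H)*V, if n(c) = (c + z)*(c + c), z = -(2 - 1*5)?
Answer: 9/470 ≈ 0.019149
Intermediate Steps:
H = -3/2 (H = (¾)*(-2) = -3/2 ≈ -1.5000)
z = 3 (z = -(2 - 5) = -1*(-3) = 3)
n(c) = 2*c*(3 + c) (n(c) = (c + 3)*(c + c) = (3 + c)*(2*c) = 2*c*(3 + c))
V = -1/235 (V = 1/(-67 - 168) = 1/(-235) = -1/235 ≈ -0.0042553)
n(H)*V = (2*(-3/2)*(3 - 3/2))*(-1/235) = (2*(-3/2)*(3/2))*(-1/235) = -9/2*(-1/235) = 9/470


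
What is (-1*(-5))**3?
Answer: 125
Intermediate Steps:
(-1*(-5))**3 = 5**3 = 125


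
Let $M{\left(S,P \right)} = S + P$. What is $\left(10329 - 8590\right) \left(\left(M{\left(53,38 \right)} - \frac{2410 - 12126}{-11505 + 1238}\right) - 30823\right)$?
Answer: $- \frac{548715643240}{10267} \approx -5.3445 \cdot 10^{7}$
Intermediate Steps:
$M{\left(S,P \right)} = P + S$
$\left(10329 - 8590\right) \left(\left(M{\left(53,38 \right)} - \frac{2410 - 12126}{-11505 + 1238}\right) - 30823\right) = \left(10329 - 8590\right) \left(\left(\left(38 + 53\right) - \frac{2410 - 12126}{-11505 + 1238}\right) - 30823\right) = 1739 \left(\left(91 - - \frac{9716}{-10267}\right) - 30823\right) = 1739 \left(\left(91 - \left(-9716\right) \left(- \frac{1}{10267}\right)\right) - 30823\right) = 1739 \left(\left(91 - \frac{9716}{10267}\right) - 30823\right) = 1739 \left(\frac{924581}{10267} - 30823\right) = 1739 \left(- \frac{315535160}{10267}\right) = - \frac{548715643240}{10267}$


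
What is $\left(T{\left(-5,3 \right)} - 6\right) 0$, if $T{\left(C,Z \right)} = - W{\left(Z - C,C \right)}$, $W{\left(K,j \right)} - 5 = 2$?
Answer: $0$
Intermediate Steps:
$W{\left(K,j \right)} = 7$ ($W{\left(K,j \right)} = 5 + 2 = 7$)
$T{\left(C,Z \right)} = -7$ ($T{\left(C,Z \right)} = \left(-1\right) 7 = -7$)
$\left(T{\left(-5,3 \right)} - 6\right) 0 = \left(-7 - 6\right) 0 = \left(-13\right) 0 = 0$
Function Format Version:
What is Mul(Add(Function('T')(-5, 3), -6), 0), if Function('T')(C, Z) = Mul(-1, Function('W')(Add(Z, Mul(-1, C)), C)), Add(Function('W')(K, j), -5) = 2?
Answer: 0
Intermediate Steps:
Function('W')(K, j) = 7 (Function('W')(K, j) = Add(5, 2) = 7)
Function('T')(C, Z) = -7 (Function('T')(C, Z) = Mul(-1, 7) = -7)
Mul(Add(Function('T')(-5, 3), -6), 0) = Mul(Add(-7, -6), 0) = Mul(-13, 0) = 0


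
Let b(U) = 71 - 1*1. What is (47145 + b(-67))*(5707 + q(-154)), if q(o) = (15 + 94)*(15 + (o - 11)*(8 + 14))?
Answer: -18334906520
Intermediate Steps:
q(o) = -24743 + 2398*o (q(o) = 109*(15 + (-11 + o)*22) = 109*(15 + (-242 + 22*o)) = 109*(-227 + 22*o) = -24743 + 2398*o)
b(U) = 70 (b(U) = 71 - 1 = 70)
(47145 + b(-67))*(5707 + q(-154)) = (47145 + 70)*(5707 + (-24743 + 2398*(-154))) = 47215*(5707 + (-24743 - 369292)) = 47215*(5707 - 394035) = 47215*(-388328) = -18334906520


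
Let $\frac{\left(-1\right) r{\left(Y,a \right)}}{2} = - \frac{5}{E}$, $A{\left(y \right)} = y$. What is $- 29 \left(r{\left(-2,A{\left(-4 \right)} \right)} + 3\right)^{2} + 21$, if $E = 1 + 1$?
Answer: $-1835$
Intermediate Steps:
$E = 2$
$r{\left(Y,a \right)} = 5$ ($r{\left(Y,a \right)} = - 2 \left(- \frac{5}{2}\right) = - 2 \left(\left(-5\right) \frac{1}{2}\right) = \left(-2\right) \left(- \frac{5}{2}\right) = 5$)
$- 29 \left(r{\left(-2,A{\left(-4 \right)} \right)} + 3\right)^{2} + 21 = - 29 \left(5 + 3\right)^{2} + 21 = - 29 \cdot 8^{2} + 21 = \left(-29\right) 64 + 21 = -1856 + 21 = -1835$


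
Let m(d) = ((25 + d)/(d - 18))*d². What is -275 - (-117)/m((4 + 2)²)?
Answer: -134187/488 ≈ -274.97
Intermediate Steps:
m(d) = d²*(25 + d)/(-18 + d) (m(d) = ((25 + d)/(-18 + d))*d² = d²*(25 + d)/(-18 + d))
-275 - (-117)/m((4 + 2)²) = -275 - (-117)/(((4 + 2)²)²*(25 + (4 + 2)²)/(-18 + (4 + 2)²)) = -275 - (-117)/((6²)²*(25 + 6²)/(-18 + 6²)) = -275 - (-117)/(36²*(25 + 36)/(-18 + 36)) = -275 - (-117)/(1296*61/18) = -275 - (-117)/(1296*(1/18)*61) = -275 - (-117)/4392 = -275 - 1*(-13/488) = -275 + 13/488 = -134187/488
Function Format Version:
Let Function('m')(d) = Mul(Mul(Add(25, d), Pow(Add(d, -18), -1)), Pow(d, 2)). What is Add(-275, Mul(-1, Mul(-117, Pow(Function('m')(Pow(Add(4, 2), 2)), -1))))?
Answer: Rational(-134187, 488) ≈ -274.97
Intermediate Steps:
Function('m')(d) = Mul(Pow(d, 2), Pow(Add(-18, d), -1), Add(25, d)) (Function('m')(d) = Mul(Mul(Add(25, d), Pow(Add(-18, d), -1)), Pow(d, 2)) = Mul(Mul(Pow(Add(-18, d), -1), Add(25, d)), Pow(d, 2)) = Mul(Pow(d, 2), Pow(Add(-18, d), -1), Add(25, d)))
Add(-275, Mul(-1, Mul(-117, Pow(Function('m')(Pow(Add(4, 2), 2)), -1)))) = Add(-275, Mul(-1, Mul(-117, Pow(Mul(Pow(Pow(Add(4, 2), 2), 2), Pow(Add(-18, Pow(Add(4, 2), 2)), -1), Add(25, Pow(Add(4, 2), 2))), -1)))) = Add(-275, Mul(-1, Mul(-117, Pow(Mul(Pow(Pow(6, 2), 2), Pow(Add(-18, Pow(6, 2)), -1), Add(25, Pow(6, 2))), -1)))) = Add(-275, Mul(-1, Mul(-117, Pow(Mul(Pow(36, 2), Pow(Add(-18, 36), -1), Add(25, 36)), -1)))) = Add(-275, Mul(-1, Mul(-117, Pow(Mul(1296, Pow(18, -1), 61), -1)))) = Add(-275, Mul(-1, Mul(-117, Pow(Mul(1296, Rational(1, 18), 61), -1)))) = Add(-275, Mul(-1, Mul(-117, Pow(4392, -1)))) = Add(-275, Mul(-1, Mul(-117, Rational(1, 4392)))) = Add(-275, Mul(-1, Rational(-13, 488))) = Add(-275, Rational(13, 488)) = Rational(-134187, 488)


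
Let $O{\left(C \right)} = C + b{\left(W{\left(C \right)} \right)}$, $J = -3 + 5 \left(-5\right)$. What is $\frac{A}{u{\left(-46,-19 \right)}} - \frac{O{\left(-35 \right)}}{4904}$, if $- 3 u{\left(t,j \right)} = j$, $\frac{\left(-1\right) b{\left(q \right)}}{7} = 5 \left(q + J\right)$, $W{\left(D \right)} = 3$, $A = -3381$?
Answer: $- \frac{6219654}{11647} \approx -534.01$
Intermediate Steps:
$J = -28$ ($J = -3 - 25 = -28$)
$b{\left(q \right)} = 980 - 35 q$ ($b{\left(q \right)} = - 7 \cdot 5 \left(q - 28\right) = - 7 \cdot 5 \left(-28 + q\right) = - 7 \left(-140 + 5 q\right) = 980 - 35 q$)
$u{\left(t,j \right)} = - \frac{j}{3}$
$O{\left(C \right)} = 875 + C$ ($O{\left(C \right)} = C + \left(980 - 105\right) = C + 875 = 875 + C$)
$\frac{A}{u{\left(-46,-19 \right)}} - \frac{O{\left(-35 \right)}}{4904} = - \frac{3381}{\left(- \frac{1}{3}\right) \left(-19\right)} - \frac{875 - 35}{4904} = - \frac{3381}{\frac{19}{3}} - 840 \cdot \frac{1}{4904} = \left(-3381\right) \frac{3}{19} - \frac{105}{613} = - \frac{10143}{19} - \frac{105}{613} = - \frac{6219654}{11647}$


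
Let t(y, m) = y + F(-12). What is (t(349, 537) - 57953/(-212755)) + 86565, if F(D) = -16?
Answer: 1087531879/12515 ≈ 86898.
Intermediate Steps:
t(y, m) = -16 + y (t(y, m) = y - 16 = -16 + y)
(t(349, 537) - 57953/(-212755)) + 86565 = ((-16 + 349) - 57953/(-212755)) + 86565 = (333 - 57953*(-1/212755)) + 86565 = (333 + 3409/12515) + 86565 = 4170904/12515 + 86565 = 1087531879/12515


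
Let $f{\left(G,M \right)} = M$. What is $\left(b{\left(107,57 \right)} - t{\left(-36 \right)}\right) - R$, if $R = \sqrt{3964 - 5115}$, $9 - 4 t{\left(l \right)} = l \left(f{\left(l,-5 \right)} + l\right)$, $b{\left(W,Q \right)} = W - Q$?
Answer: $\frac{1667}{4} - i \sqrt{1151} \approx 416.75 - 33.926 i$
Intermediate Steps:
$t{\left(l \right)} = \frac{9}{4} - \frac{l \left(-5 + l\right)}{4}$
$R = i \sqrt{1151}$ ($R = \sqrt{-1151} = i \sqrt{1151} \approx 33.926 i$)
$\left(b{\left(107,57 \right)} - t{\left(-36 \right)}\right) - R = \left(\left(107 - 57\right) - \left(\frac{9}{4} - \frac{\left(-36\right)^{2}}{4} + \frac{5}{4} \left(-36\right)\right)\right) - i \sqrt{1151} = \left(\left(107 - 57\right) - \left(\frac{9}{4} - 324 - 45\right)\right) - i \sqrt{1151} = \left(50 - \left(\frac{9}{4} - 324 - 45\right)\right) - i \sqrt{1151} = \left(50 - - \frac{1467}{4}\right) - i \sqrt{1151} = \left(50 + \frac{1467}{4}\right) - i \sqrt{1151} = \frac{1667}{4} - i \sqrt{1151}$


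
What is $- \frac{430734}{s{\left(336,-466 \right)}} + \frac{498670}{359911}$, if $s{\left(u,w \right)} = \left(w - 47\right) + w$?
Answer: $\frac{155514102604}{352352869} \approx 441.36$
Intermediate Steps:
$s{\left(u,w \right)} = -47 + 2 w$ ($s{\left(u,w \right)} = \left(-47 + w\right) + w = -47 + 2 w$)
$- \frac{430734}{s{\left(336,-466 \right)}} + \frac{498670}{359911} = - \frac{430734}{-47 + 2 \left(-466\right)} + \frac{498670}{359911} = - \frac{430734}{-47 - 932} + 498670 \cdot \frac{1}{359911} = - \frac{430734}{-979} + \frac{498670}{359911} = \left(-430734\right) \left(- \frac{1}{979}\right) + \frac{498670}{359911} = \frac{430734}{979} + \frac{498670}{359911} = \frac{155514102604}{352352869}$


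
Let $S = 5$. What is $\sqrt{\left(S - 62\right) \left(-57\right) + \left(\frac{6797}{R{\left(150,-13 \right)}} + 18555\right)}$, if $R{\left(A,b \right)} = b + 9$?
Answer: $\frac{\sqrt{80419}}{2} \approx 141.79$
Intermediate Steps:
$R{\left(A,b \right)} = 9 + b$
$\sqrt{\left(S - 62\right) \left(-57\right) + \left(\frac{6797}{R{\left(150,-13 \right)}} + 18555\right)} = \sqrt{\left(5 - 62\right) \left(-57\right) + \left(\frac{6797}{9 - 13} + 18555\right)} = \sqrt{\left(-57\right) \left(-57\right) + \left(\frac{6797}{-4} + 18555\right)} = \sqrt{3249 + \left(6797 \left(- \frac{1}{4}\right) + 18555\right)} = \sqrt{3249 + \left(- \frac{6797}{4} + 18555\right)} = \sqrt{3249 + \frac{67423}{4}} = \sqrt{\frac{80419}{4}} = \frac{\sqrt{80419}}{2}$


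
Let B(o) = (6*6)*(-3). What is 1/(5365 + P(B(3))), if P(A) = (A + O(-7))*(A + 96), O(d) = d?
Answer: 1/6745 ≈ 0.00014826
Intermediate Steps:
B(o) = -108 (B(o) = 36*(-3) = -108)
P(A) = (-7 + A)*(96 + A) (P(A) = (A - 7)*(A + 96) = (-7 + A)*(96 + A))
1/(5365 + P(B(3))) = 1/(5365 + (-672 + (-108)² + 89*(-108))) = 1/(5365 + (-672 + 11664 - 9612)) = 1/(5365 + 1380) = 1/6745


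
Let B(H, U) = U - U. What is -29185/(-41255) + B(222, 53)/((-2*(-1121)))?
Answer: 5837/8251 ≈ 0.70743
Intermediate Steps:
B(H, U) = 0
-29185/(-41255) + B(222, 53)/((-2*(-1121))) = -29185/(-41255) + 0/((-2*(-1121))) = -29185*(-1/41255) + 0/2242 = 5837/8251 + 0*(1/2242) = 5837/8251 + 0 = 5837/8251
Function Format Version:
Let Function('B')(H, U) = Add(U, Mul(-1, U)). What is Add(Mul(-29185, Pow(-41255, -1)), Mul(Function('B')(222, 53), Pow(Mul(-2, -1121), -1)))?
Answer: Rational(5837, 8251) ≈ 0.70743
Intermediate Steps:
Function('B')(H, U) = 0
Add(Mul(-29185, Pow(-41255, -1)), Mul(Function('B')(222, 53), Pow(Mul(-2, -1121), -1))) = Add(Mul(-29185, Pow(-41255, -1)), Mul(0, Pow(Mul(-2, -1121), -1))) = Add(Mul(-29185, Rational(-1, 41255)), Mul(0, Pow(2242, -1))) = Add(Rational(5837, 8251), Mul(0, Rational(1, 2242))) = Add(Rational(5837, 8251), 0) = Rational(5837, 8251)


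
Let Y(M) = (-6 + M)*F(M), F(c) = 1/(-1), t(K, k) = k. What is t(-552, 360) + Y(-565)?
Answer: 931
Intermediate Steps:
F(c) = -1 (F(c) = 1*(-1) = -1)
Y(M) = 6 - M (Y(M) = (-6 + M)*(-1) = 6 - M)
t(-552, 360) + Y(-565) = 360 + (6 - 1*(-565)) = 360 + (6 + 565) = 360 + 571 = 931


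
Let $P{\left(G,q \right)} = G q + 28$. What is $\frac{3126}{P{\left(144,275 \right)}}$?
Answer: $\frac{1563}{19814} \approx 0.078884$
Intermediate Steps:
$P{\left(G,q \right)} = 28 + G q$
$\frac{3126}{P{\left(144,275 \right)}} = \frac{3126}{28 + 144 \cdot 275} = \frac{3126}{28 + 39600} = \frac{3126}{39628} = 3126 \cdot \frac{1}{39628} = \frac{1563}{19814}$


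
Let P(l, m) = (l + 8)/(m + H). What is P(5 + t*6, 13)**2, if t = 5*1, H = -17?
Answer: 1849/16 ≈ 115.56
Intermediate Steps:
t = 5
P(l, m) = (8 + l)/(-17 + m) (P(l, m) = (l + 8)/(m - 17) = (8 + l)/(-17 + m))
P(5 + t*6, 13)**2 = ((8 + (5 + 5*6))/(-17 + 13))**2 = ((8 + (5 + 30))/(-4))**2 = (-(8 + 35)/4)**2 = (-1/4*43)**2 = (-43/4)**2 = 1849/16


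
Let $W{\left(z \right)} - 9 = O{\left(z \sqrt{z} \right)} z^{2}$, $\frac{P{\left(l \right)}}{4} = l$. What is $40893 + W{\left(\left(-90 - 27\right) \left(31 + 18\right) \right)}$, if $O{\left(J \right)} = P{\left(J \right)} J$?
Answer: $-24772492192156694670$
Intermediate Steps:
$P{\left(l \right)} = 4 l$
$O{\left(J \right)} = 4 J^{2}$ ($O{\left(J \right)} = 4 J J = 4 J^{2}$)
$W{\left(z \right)} = 9 + 4 z^{5}$ ($W{\left(z \right)} = 9 + 4 \left(z \sqrt{z}\right)^{2} z^{2} = 9 + 4 \left(z^{\frac{3}{2}}\right)^{2} z^{2} = 9 + 4 z^{3} z^{2} = 9 + 4 z^{5}$)
$40893 + W{\left(\left(-90 - 27\right) \left(31 + 18\right) \right)} = 40893 + \left(9 + 4 \left(\left(-90 - 27\right) \left(31 + 18\right)\right)^{5}\right) = 40893 + \left(9 + 4 \left(\left(-117\right) 49\right)^{5}\right) = 40893 + \left(9 + 4 \left(-5733\right)^{5}\right) = 40893 + \left(9 + 4 \left(-6193123048039183893\right)\right) = 40893 + \left(9 - 24772492192156735572\right) = 40893 - 24772492192156735563 = -24772492192156694670$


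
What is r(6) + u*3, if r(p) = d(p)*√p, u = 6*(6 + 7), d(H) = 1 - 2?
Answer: 234 - √6 ≈ 231.55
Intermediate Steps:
d(H) = -1
u = 78 (u = 6*13 = 78)
r(p) = -√p
r(6) + u*3 = -√6 + 78*3 = -√6 + 234 = 234 - √6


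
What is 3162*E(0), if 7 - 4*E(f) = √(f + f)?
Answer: 11067/2 ≈ 5533.5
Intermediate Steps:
E(f) = 7/4 - √2*√f/4 (E(f) = 7/4 - √(f + f)/4 = 7/4 - √2*√f/4)
3162*E(0) = 3162*(7/4 - √2*√0/4) = 3162*(7/4 - ¼*√2*0) = 3162*(7/4 + 0) = 3162*(7/4) = 11067/2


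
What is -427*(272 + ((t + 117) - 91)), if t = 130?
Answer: -182756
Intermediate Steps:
-427*(272 + ((t + 117) - 91)) = -427*(272 + ((130 + 117) - 91)) = -427*(272 + (247 - 91)) = -427*(272 + 156) = -427*428 = -182756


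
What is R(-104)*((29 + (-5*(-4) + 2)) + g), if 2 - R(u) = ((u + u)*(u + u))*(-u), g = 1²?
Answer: -233971608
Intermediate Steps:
g = 1
R(u) = 2 + 4*u³ (R(u) = 2 - (u + u)*(u + u)*(-u) = 2 - (2*u)*(2*u)*(-u) = 2 - 4*u²*(-u) = 2 - (-4)*u³ = 2 + 4*u³)
R(-104)*((29 + (-5*(-4) + 2)) + g) = (2 + 4*(-104)³)*((29 + (-5*(-4) + 2)) + 1) = (2 + 4*(-1124864))*((29 + (20 + 2)) + 1) = (2 - 4499456)*((29 + 22) + 1) = -4499454*(51 + 1) = -4499454*52 = -233971608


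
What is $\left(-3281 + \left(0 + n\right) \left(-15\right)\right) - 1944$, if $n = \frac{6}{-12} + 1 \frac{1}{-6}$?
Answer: $-5215$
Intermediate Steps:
$n = - \frac{2}{3}$ ($n = 6 \left(- \frac{1}{12}\right) + 1 \left(- \frac{1}{6}\right) = - \frac{1}{2} - \frac{1}{6} = - \frac{2}{3} \approx -0.66667$)
$\left(-3281 + \left(0 + n\right) \left(-15\right)\right) - 1944 = \left(-3281 + \left(0 - \frac{2}{3}\right) \left(-15\right)\right) - 1944 = \left(-3281 - -10\right) - 1944 = \left(-3281 + 10\right) - 1944 = -3271 - 1944 = -5215$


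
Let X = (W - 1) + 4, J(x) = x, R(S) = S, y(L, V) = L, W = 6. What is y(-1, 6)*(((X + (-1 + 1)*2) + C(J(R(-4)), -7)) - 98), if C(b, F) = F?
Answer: 96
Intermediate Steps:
X = 9 (X = (6 - 1) + 4 = 5 + 4 = 9)
y(-1, 6)*(((X + (-1 + 1)*2) + C(J(R(-4)), -7)) - 98) = -(((9 + (-1 + 1)*2) - 7) - 98) = -(((9 + 0*2) - 7) - 98) = -(((9 + 0) - 7) - 98) = -((9 - 7) - 98) = -(2 - 98) = -1*(-96) = 96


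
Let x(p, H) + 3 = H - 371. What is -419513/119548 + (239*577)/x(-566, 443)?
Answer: 16457081447/8248812 ≈ 1995.1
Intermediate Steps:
x(p, H) = -374 + H (x(p, H) = -3 + (H - 371) = -3 + (-371 + H) = -374 + H)
-419513/119548 + (239*577)/x(-566, 443) = -419513/119548 + (239*577)/(-374 + 443) = -419513*1/119548 + 137903/69 = -419513/119548 + 137903*(1/69) = -419513/119548 + 137903/69 = 16457081447/8248812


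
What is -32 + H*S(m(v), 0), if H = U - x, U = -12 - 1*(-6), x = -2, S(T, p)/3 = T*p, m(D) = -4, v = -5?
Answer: -32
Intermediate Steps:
S(T, p) = 3*T*p (S(T, p) = 3*(T*p) = 3*T*p)
U = -6 (U = -12 + 6 = -6)
H = -4 (H = -6 - 1*(-2) = -6 + 2 = -4)
-32 + H*S(m(v), 0) = -32 - 12*(-4)*0 = -32 - 4*0 = -32 + 0 = -32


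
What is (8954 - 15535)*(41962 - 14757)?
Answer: -179036105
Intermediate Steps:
(8954 - 15535)*(41962 - 14757) = -6581*27205 = -179036105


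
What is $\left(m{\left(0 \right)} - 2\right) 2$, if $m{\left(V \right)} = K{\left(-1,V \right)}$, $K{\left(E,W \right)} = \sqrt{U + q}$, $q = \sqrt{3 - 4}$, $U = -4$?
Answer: $-4 + 2 \sqrt{-4 + i} \approx -3.5038 + 4.0307 i$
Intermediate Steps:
$q = i$ ($q = \sqrt{-1} = i \approx 1.0 i$)
$K{\left(E,W \right)} = \sqrt{-4 + i}$
$m{\left(V \right)} = \sqrt{-4 + i}$
$\left(m{\left(0 \right)} - 2\right) 2 = \left(\sqrt{-4 + i} - 2\right) 2 = \left(-2 + \sqrt{-4 + i}\right) 2 = -4 + 2 \sqrt{-4 + i}$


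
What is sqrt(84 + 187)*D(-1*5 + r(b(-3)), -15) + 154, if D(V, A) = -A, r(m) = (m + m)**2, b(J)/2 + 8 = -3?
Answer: 154 + 15*sqrt(271) ≈ 400.93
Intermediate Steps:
b(J) = -22 (b(J) = -16 + 2*(-3) = -16 - 6 = -22)
r(m) = 4*m**2 (r(m) = (2*m)**2 = 4*m**2)
sqrt(84 + 187)*D(-1*5 + r(b(-3)), -15) + 154 = sqrt(84 + 187)*(-1*(-15)) + 154 = sqrt(271)*15 + 154 = 15*sqrt(271) + 154 = 154 + 15*sqrt(271)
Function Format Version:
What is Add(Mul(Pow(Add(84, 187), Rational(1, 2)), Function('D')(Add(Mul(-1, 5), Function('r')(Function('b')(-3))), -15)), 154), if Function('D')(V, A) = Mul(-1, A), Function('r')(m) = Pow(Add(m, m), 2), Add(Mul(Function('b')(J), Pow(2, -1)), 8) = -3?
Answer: Add(154, Mul(15, Pow(271, Rational(1, 2)))) ≈ 400.93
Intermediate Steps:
Function('b')(J) = -22 (Function('b')(J) = Add(-16, Mul(2, -3)) = Add(-16, -6) = -22)
Function('r')(m) = Mul(4, Pow(m, 2)) (Function('r')(m) = Pow(Mul(2, m), 2) = Mul(4, Pow(m, 2)))
Add(Mul(Pow(Add(84, 187), Rational(1, 2)), Function('D')(Add(Mul(-1, 5), Function('r')(Function('b')(-3))), -15)), 154) = Add(Mul(Pow(Add(84, 187), Rational(1, 2)), Mul(-1, -15)), 154) = Add(Mul(Pow(271, Rational(1, 2)), 15), 154) = Add(Mul(15, Pow(271, Rational(1, 2))), 154) = Add(154, Mul(15, Pow(271, Rational(1, 2))))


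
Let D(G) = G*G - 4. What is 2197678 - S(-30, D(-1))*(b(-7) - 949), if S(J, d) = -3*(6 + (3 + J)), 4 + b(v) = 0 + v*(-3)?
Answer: 2256394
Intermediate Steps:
b(v) = -4 - 3*v (b(v) = -4 + (0 + v*(-3)) = -4 + (0 - 3*v) = -4 - 3*v)
D(G) = -4 + G² (D(G) = G² - 4 = -4 + G²)
S(J, d) = -27 - 3*J (S(J, d) = -3*(9 + J) = -27 - 3*J)
2197678 - S(-30, D(-1))*(b(-7) - 949) = 2197678 - (-27 - 3*(-30))*((-4 - 3*(-7)) - 949) = 2197678 - (-27 + 90)*((-4 + 21) - 949) = 2197678 - 63*(17 - 949) = 2197678 - 63*(-932) = 2197678 - 1*(-58716) = 2197678 + 58716 = 2256394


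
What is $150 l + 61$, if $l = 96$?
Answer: $14461$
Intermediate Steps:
$150 l + 61 = 150 \cdot 96 + 61 = 14400 + 61 = 14461$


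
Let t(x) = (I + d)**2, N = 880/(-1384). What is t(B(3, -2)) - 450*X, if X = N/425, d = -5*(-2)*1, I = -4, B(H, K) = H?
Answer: 107856/2941 ≈ 36.673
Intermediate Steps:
N = -110/173 (N = 880*(-1/1384) = -110/173 ≈ -0.63584)
d = 10 (d = 10*1 = 10)
X = -22/14705 (X = -110/173/425 = -110/173*1/425 = -22/14705 ≈ -0.0014961)
t(x) = 36 (t(x) = (-4 + 10)**2 = 6**2 = 36)
t(B(3, -2)) - 450*X = 36 - 450*(-22/14705) = 36 + 1980/2941 = 107856/2941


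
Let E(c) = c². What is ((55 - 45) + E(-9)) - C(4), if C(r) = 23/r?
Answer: 341/4 ≈ 85.250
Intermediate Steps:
((55 - 45) + E(-9)) - C(4) = ((55 - 45) + (-9)²) - 23/4 = (10 + 81) - 23/4 = 91 - 1*23/4 = 91 - 23/4 = 341/4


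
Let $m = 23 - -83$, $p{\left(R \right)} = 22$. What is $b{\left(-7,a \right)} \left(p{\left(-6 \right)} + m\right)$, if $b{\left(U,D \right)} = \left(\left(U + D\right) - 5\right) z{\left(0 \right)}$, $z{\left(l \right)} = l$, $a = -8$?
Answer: $0$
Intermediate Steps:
$m = 106$ ($m = 23 + 83 = 106$)
$b{\left(U,D \right)} = 0$ ($b{\left(U,D \right)} = \left(\left(U + D\right) - 5\right) 0 = \left(\left(D + U\right) - 5\right) 0 = \left(-5 + D + U\right) 0 = 0$)
$b{\left(-7,a \right)} \left(p{\left(-6 \right)} + m\right) = 0 \left(22 + 106\right) = 0 \cdot 128 = 0$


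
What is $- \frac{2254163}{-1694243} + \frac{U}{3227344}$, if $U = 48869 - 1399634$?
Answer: $\frac{4986435287177}{5467904980592} \approx 0.91195$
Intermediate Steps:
$U = -1350765$ ($U = 48869 - 1399634 = -1350765$)
$- \frac{2254163}{-1694243} + \frac{U}{3227344} = - \frac{2254163}{-1694243} - \frac{1350765}{3227344} = \left(-2254163\right) \left(- \frac{1}{1694243}\right) - \frac{1350765}{3227344} = \frac{2254163}{1694243} - \frac{1350765}{3227344} = \frac{4986435287177}{5467904980592}$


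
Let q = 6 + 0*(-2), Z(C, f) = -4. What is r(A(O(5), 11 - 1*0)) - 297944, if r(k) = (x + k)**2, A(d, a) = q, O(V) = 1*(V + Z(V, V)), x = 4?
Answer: -297844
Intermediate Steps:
q = 6 (q = 6 + 0 = 6)
O(V) = -4 + V (O(V) = 1*(V - 4) = 1*(-4 + V) = -4 + V)
A(d, a) = 6
r(k) = (4 + k)**2
r(A(O(5), 11 - 1*0)) - 297944 = (4 + 6)**2 - 297944 = 10**2 - 297944 = 100 - 297944 = -297844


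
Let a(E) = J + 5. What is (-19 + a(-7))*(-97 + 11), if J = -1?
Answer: 1290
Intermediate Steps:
a(E) = 4 (a(E) = -1 + 5 = 4)
(-19 + a(-7))*(-97 + 11) = (-19 + 4)*(-97 + 11) = -15*(-86) = 1290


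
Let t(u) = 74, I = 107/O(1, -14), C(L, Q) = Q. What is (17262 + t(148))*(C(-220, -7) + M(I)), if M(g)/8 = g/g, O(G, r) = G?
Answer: 17336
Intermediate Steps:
I = 107 (I = 107/1 = 107*1 = 107)
M(g) = 8 (M(g) = 8*(g/g) = 8*1 = 8)
(17262 + t(148))*(C(-220, -7) + M(I)) = (17262 + 74)*(-7 + 8) = 17336*1 = 17336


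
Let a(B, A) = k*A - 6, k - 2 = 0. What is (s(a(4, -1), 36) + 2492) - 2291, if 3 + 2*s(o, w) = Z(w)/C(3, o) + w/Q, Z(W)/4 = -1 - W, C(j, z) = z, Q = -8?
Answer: 413/2 ≈ 206.50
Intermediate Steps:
k = 2 (k = 2 + 0 = 2)
Z(W) = -4 - 4*W (Z(W) = 4*(-1 - W) = -4 - 4*W)
a(B, A) = -6 + 2*A (a(B, A) = 2*A - 6 = -6 + 2*A)
s(o, w) = -3/2 - w/16 + (-4 - 4*w)/(2*o) (s(o, w) = -3/2 + ((-4 - 4*w)/o + w/(-8))/2 = -3/2 + ((-4 - 4*w)/o + w*(-1/8))/2 = -3/2 + ((-4 - 4*w)/o - w/8)/2 = -3/2 + (-w/8 + (-4 - 4*w)/o)/2 = -3/2 + (-w/16 + (-4 - 4*w)/(2*o)) = -3/2 - w/16 + (-4 - 4*w)/(2*o))
(s(a(4, -1), 36) + 2492) - 2291 = ((-32 - 32*36 + (-6 + 2*(-1))*(-24 - 1*36))/(16*(-6 + 2*(-1))) + 2492) - 2291 = ((-32 - 1152 + (-6 - 2)*(-24 - 36))/(16*(-6 - 2)) + 2492) - 2291 = ((1/16)*(-32 - 1152 - 8*(-60))/(-8) + 2492) - 2291 = ((1/16)*(-1/8)*(-32 - 1152 + 480) + 2492) - 2291 = ((1/16)*(-1/8)*(-704) + 2492) - 2291 = (11/2 + 2492) - 2291 = 4995/2 - 2291 = 413/2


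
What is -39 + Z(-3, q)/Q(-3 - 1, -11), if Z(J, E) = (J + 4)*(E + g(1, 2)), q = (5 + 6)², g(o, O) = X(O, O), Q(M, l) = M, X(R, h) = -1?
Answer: -69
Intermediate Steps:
g(o, O) = -1
q = 121 (q = 11² = 121)
Z(J, E) = (-1 + E)*(4 + J) (Z(J, E) = (J + 4)*(E - 1) = (4 + J)*(-1 + E) = (-1 + E)*(4 + J))
-39 + Z(-3, q)/Q(-3 - 1, -11) = -39 + (-4 - 1*(-3) + 4*121 + 121*(-3))/(-3 - 1) = -39 + (-4 + 3 + 484 - 363)/(-4) = -39 + 120*(-¼) = -39 - 30 = -69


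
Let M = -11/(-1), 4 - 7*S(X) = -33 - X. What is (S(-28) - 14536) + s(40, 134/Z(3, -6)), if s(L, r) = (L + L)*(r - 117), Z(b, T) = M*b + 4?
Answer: -6113691/259 ≈ -23605.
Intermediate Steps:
S(X) = 37/7 + X/7 (S(X) = 4/7 - (-33 - X)/7 = 4/7 + (33/7 + X/7) = 37/7 + X/7)
M = 11 (M = -11*(-1) = 11)
Z(b, T) = 4 + 11*b (Z(b, T) = 11*b + 4 = 4 + 11*b)
s(L, r) = 2*L*(-117 + r) (s(L, r) = (2*L)*(-117 + r) = 2*L*(-117 + r))
(S(-28) - 14536) + s(40, 134/Z(3, -6)) = ((37/7 + (⅐)*(-28)) - 14536) + 2*40*(-117 + 134/(4 + 11*3)) = ((37/7 - 4) - 14536) + 2*40*(-117 + 134/(4 + 33)) = (9/7 - 14536) + 2*40*(-117 + 134/37) = -101743/7 + 2*40*(-117 + 134*(1/37)) = -101743/7 + 2*40*(-117 + 134/37) = -101743/7 + 2*40*(-4195/37) = -101743/7 - 335600/37 = -6113691/259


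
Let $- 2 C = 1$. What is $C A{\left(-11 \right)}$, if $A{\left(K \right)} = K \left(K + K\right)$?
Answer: $-121$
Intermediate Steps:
$A{\left(K \right)} = 2 K^{2}$ ($A{\left(K \right)} = K 2 K = 2 K^{2}$)
$C = - \frac{1}{2}$ ($C = \left(- \frac{1}{2}\right) 1 = - \frac{1}{2} \approx -0.5$)
$C A{\left(-11 \right)} = - \frac{2 \left(-11\right)^{2}}{2} = - \frac{2 \cdot 121}{2} = \left(- \frac{1}{2}\right) 242 = -121$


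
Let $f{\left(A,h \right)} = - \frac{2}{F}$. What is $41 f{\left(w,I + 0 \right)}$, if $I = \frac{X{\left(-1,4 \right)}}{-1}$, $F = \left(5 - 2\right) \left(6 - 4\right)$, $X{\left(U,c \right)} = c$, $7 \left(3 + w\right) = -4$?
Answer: $- \frac{41}{3} \approx -13.667$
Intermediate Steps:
$w = - \frac{25}{7}$ ($w = -3 + \frac{1}{7} \left(-4\right) = -3 - \frac{4}{7} = - \frac{25}{7} \approx -3.5714$)
$F = 6$ ($F = 3 \cdot 2 = 6$)
$I = -4$ ($I = \frac{4}{-1} = 4 \left(-1\right) = -4$)
$f{\left(A,h \right)} = - \frac{1}{3}$ ($f{\left(A,h \right)} = - \frac{2}{6} = \left(-2\right) \frac{1}{6} = - \frac{1}{3}$)
$41 f{\left(w,I + 0 \right)} = 41 \left(- \frac{1}{3}\right) = - \frac{41}{3}$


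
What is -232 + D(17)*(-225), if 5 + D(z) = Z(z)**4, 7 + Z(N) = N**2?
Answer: -1422914978707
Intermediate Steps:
Z(N) = -7 + N**2
D(z) = -5 + (-7 + z**2)**4
-232 + D(17)*(-225) = -232 + (-5 + (-7 + 17**2)**4)*(-225) = -232 + (-5 + (-7 + 289)**4)*(-225) = -232 + (-5 + 282**4)*(-225) = -232 + (-5 + 6324066576)*(-225) = -232 + 6324066571*(-225) = -232 - 1422914978475 = -1422914978707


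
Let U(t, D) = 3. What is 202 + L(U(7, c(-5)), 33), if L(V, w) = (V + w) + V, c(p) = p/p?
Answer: 241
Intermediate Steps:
c(p) = 1
L(V, w) = w + 2*V
202 + L(U(7, c(-5)), 33) = 202 + (33 + 2*3) = 202 + (33 + 6) = 202 + 39 = 241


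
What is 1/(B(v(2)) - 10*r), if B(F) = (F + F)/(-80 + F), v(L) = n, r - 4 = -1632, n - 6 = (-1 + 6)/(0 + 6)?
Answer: 439/7146838 ≈ 6.1426e-5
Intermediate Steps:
n = 41/6 (n = 6 + (-1 + 6)/(0 + 6) = 6 + 5/6 = 6 + 5*(⅙) = 6 + ⅚ = 41/6 ≈ 6.8333)
r = -1628 (r = 4 - 1632 = -1628)
v(L) = 41/6
B(F) = 2*F/(-80 + F) (B(F) = (2*F)/(-80 + F) = 2*F/(-80 + F))
1/(B(v(2)) - 10*r) = 1/(2*(41/6)/(-80 + 41/6) - 10*(-1628)) = 1/(2*(41/6)/(-439/6) + 16280) = 1/(2*(41/6)*(-6/439) + 16280) = 1/(-82/439 + 16280) = 1/(7146838/439) = 439/7146838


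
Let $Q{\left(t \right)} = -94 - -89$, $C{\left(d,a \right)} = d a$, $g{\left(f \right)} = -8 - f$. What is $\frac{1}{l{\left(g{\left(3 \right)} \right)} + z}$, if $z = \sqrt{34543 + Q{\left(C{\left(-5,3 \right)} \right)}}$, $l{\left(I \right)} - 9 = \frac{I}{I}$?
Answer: $- \frac{5}{17219} + \frac{\sqrt{34538}}{34438} \approx 0.0051061$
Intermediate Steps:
$l{\left(I \right)} = 10$ ($l{\left(I \right)} = 9 + \frac{I}{I} = 9 + 1 = 10$)
$C{\left(d,a \right)} = a d$
$Q{\left(t \right)} = -5$ ($Q{\left(t \right)} = -94 + 89 = -5$)
$z = \sqrt{34538}$ ($z = \sqrt{34543 - 5} = \sqrt{34538} \approx 185.84$)
$\frac{1}{l{\left(g{\left(3 \right)} \right)} + z} = \frac{1}{10 + \sqrt{34538}}$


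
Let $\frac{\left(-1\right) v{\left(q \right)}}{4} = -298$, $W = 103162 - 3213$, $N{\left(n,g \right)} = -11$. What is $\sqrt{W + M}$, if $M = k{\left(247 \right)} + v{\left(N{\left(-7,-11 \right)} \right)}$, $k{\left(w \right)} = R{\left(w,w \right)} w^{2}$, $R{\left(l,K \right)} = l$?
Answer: $6 \sqrt{421399} \approx 3894.9$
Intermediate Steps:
$W = 99949$
$v{\left(q \right)} = 1192$ ($v{\left(q \right)} = \left(-4\right) \left(-298\right) = 1192$)
$k{\left(w \right)} = w^{3}$ ($k{\left(w \right)} = w w^{2} = w^{3}$)
$M = 15070415$ ($M = 247^{3} + 1192 = 15069223 + 1192 = 15070415$)
$\sqrt{W + M} = \sqrt{99949 + 15070415} = \sqrt{15170364} = 6 \sqrt{421399}$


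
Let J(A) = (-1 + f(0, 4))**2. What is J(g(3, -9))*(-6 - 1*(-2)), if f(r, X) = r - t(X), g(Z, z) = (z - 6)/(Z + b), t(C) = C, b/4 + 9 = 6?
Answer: -100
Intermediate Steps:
b = -12 (b = -36 + 4*6 = -36 + 24 = -12)
g(Z, z) = (-6 + z)/(-12 + Z) (g(Z, z) = (z - 6)/(Z - 12) = (-6 + z)/(-12 + Z))
f(r, X) = r - X
J(A) = 25 (J(A) = (-1 + (0 - 1*4))**2 = (-1 + (0 - 4))**2 = (-1 - 4)**2 = (-5)**2 = 25)
J(g(3, -9))*(-6 - 1*(-2)) = 25*(-6 - 1*(-2)) = 25*(-6 + 2) = 25*(-4) = -100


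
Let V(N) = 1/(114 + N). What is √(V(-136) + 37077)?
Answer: √17945246/22 ≈ 192.55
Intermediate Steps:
√(V(-136) + 37077) = √(1/(114 - 136) + 37077) = √(1/(-22) + 37077) = √(-1/22 + 37077) = √(815693/22) = √17945246/22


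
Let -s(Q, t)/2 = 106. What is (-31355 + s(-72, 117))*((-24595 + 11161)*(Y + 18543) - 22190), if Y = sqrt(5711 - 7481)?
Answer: 7864250471084 + 424071078*I*sqrt(1770) ≈ 7.8643e+12 + 1.7841e+10*I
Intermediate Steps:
s(Q, t) = -212 (s(Q, t) = -2*106 = -212)
Y = I*sqrt(1770) (Y = sqrt(-1770) = I*sqrt(1770) ≈ 42.071*I)
(-31355 + s(-72, 117))*((-24595 + 11161)*(Y + 18543) - 22190) = (-31355 - 212)*((-24595 + 11161)*(I*sqrt(1770) + 18543) - 22190) = -31567*(-13434*(18543 + I*sqrt(1770)) - 22190) = -31567*((-249106662 - 13434*I*sqrt(1770)) - 22190) = -31567*(-249128852 - 13434*I*sqrt(1770)) = 7864250471084 + 424071078*I*sqrt(1770)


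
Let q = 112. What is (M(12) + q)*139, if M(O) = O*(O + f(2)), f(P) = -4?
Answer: 28912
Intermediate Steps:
M(O) = O*(-4 + O) (M(O) = O*(O - 4) = O*(-4 + O))
(M(12) + q)*139 = (12*(-4 + 12) + 112)*139 = (12*8 + 112)*139 = (96 + 112)*139 = 208*139 = 28912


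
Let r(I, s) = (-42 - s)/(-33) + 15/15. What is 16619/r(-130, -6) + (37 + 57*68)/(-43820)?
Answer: 1144371483/143980 ≈ 7948.1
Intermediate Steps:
r(I, s) = 25/11 + s/33 (r(I, s) = (-42 - s)*(-1/33) + 15*(1/15) = (14/11 + s/33) + 1 = 25/11 + s/33)
16619/r(-130, -6) + (37 + 57*68)/(-43820) = 16619/(25/11 + (1/33)*(-6)) + (37 + 57*68)/(-43820) = 16619/(25/11 - 2/11) + (37 + 3876)*(-1/43820) = 16619/(23/11) + 3913*(-1/43820) = 16619*(11/23) - 559/6260 = 182809/23 - 559/6260 = 1144371483/143980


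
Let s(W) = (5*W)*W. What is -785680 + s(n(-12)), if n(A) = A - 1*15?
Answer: -782035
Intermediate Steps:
n(A) = -15 + A (n(A) = A - 15 = -15 + A)
s(W) = 5*W²
-785680 + s(n(-12)) = -785680 + 5*(-15 - 12)² = -785680 + 5*(-27)² = -785680 + 5*729 = -785680 + 3645 = -782035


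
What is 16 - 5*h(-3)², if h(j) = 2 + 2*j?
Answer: -64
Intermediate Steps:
16 - 5*h(-3)² = 16 - 5*(2 + 2*(-3))² = 16 - 5*(2 - 6)² = 16 - 5*(-4)² = 16 - 5*16 = 16 - 80 = -64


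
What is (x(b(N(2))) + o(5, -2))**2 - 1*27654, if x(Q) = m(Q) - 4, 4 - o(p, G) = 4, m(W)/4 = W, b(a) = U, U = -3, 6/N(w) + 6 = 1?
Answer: -27398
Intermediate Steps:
N(w) = -6/5 (N(w) = 6/(-6 + 1) = 6/(-5) = 6*(-1/5) = -6/5)
b(a) = -3
m(W) = 4*W
o(p, G) = 0 (o(p, G) = 4 - 1*4 = 4 - 4 = 0)
x(Q) = -4 + 4*Q (x(Q) = 4*Q - 4 = -4 + 4*Q)
(x(b(N(2))) + o(5, -2))**2 - 1*27654 = ((-4 + 4*(-3)) + 0)**2 - 1*27654 = ((-4 - 12) + 0)**2 - 27654 = (-16 + 0)**2 - 27654 = (-16)**2 - 27654 = 256 - 27654 = -27398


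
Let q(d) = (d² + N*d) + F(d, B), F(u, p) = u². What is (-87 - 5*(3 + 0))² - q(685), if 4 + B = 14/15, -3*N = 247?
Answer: -2614943/3 ≈ -8.7165e+5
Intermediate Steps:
N = -247/3 (N = -⅓*247 = -247/3 ≈ -82.333)
B = -46/15 (B = -4 + 14/15 = -46/15 ≈ -3.0667)
q(d) = 2*d² - 247*d/3 (q(d) = (d² - 247*d/3) + d² = 2*d² - 247*d/3)
(-87 - 5*(3 + 0))² - q(685) = (-87 - 5*(3 + 0))² - 685*(-247 + 6*685)/3 = (-87 - 5*3)² - 685*(-247 + 4110)/3 = (-87 - 15)² - 685*3863/3 = (-102)² - 1*2646155/3 = 10404 - 2646155/3 = -2614943/3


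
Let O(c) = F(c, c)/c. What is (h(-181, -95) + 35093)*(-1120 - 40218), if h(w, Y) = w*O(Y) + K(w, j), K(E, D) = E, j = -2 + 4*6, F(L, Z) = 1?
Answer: -137110746498/95 ≈ -1.4433e+9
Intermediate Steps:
j = 22 (j = -2 + 24 = 22)
O(c) = 1/c
h(w, Y) = w + w/Y (h(w, Y) = w/Y + w = w + w/Y)
(h(-181, -95) + 35093)*(-1120 - 40218) = ((-181 - 181/(-95)) + 35093)*(-1120 - 40218) = ((-181 - 181*(-1/95)) + 35093)*(-41338) = ((-181 + 181/95) + 35093)*(-41338) = (-17014/95 + 35093)*(-41338) = (3316821/95)*(-41338) = -137110746498/95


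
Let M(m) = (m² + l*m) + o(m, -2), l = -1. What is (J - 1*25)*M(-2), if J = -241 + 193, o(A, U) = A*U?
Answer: -730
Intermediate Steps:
J = -48
M(m) = m² - 3*m (M(m) = (m² - m) + m*(-2) = (m² - m) - 2*m = m² - 3*m)
(J - 1*25)*M(-2) = (-48 - 1*25)*(-2*(-3 - 2)) = (-48 - 25)*(-2*(-5)) = -73*10 = -730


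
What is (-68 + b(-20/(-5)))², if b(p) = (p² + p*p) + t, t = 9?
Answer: 729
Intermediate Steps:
b(p) = 9 + 2*p² (b(p) = (p² + p*p) + 9 = (p² + p²) + 9 = 2*p² + 9 = 9 + 2*p²)
(-68 + b(-20/(-5)))² = (-68 + (9 + 2*(-20/(-5))²))² = (-68 + (9 + 2*(-20*(-⅕))²))² = (-68 + (9 + 2*4²))² = (-68 + (9 + 2*16))² = (-68 + (9 + 32))² = (-68 + 41)² = (-27)² = 729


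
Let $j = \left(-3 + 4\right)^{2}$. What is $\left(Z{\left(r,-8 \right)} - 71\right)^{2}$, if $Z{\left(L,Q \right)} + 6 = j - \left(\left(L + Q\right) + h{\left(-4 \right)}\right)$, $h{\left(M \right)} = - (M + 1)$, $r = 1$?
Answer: $5184$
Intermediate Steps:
$h{\left(M \right)} = -1 - M$ ($h{\left(M \right)} = - (1 + M) = -1 - M$)
$j = 1$ ($j = 1^{2} = 1$)
$Z{\left(L,Q \right)} = -8 - L - Q$ ($Z{\left(L,Q \right)} = -6 - \left(-2 + 4 + L + Q\right) = -6 - \left(2 + L + Q\right) = -8 - L - Q$)
$\left(Z{\left(r,-8 \right)} - 71\right)^{2} = \left(\left(-8 - 1 - -8\right) - 71\right)^{2} = \left(\left(-8 - 1 + 8\right) - 71\right)^{2} = \left(-1 - 71\right)^{2} = \left(-72\right)^{2} = 5184$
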